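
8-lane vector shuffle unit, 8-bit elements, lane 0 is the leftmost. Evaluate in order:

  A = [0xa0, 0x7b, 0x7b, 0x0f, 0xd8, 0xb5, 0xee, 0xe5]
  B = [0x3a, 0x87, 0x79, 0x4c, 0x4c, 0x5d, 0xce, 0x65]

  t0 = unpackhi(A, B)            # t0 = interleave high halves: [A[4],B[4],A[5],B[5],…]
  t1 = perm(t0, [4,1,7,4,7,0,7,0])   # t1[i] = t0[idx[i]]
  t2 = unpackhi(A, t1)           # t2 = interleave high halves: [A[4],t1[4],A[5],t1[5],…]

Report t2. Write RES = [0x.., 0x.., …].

  t0: d8 4c b5 5d ee ce e5 65
  t1: ee 4c 65 ee 65 d8 65 d8
  t2: d8 65 b5 d8 ee 65 e5 d8

RES = [0xd8, 0x65, 0xb5, 0xd8, 0xee, 0x65, 0xe5, 0xd8]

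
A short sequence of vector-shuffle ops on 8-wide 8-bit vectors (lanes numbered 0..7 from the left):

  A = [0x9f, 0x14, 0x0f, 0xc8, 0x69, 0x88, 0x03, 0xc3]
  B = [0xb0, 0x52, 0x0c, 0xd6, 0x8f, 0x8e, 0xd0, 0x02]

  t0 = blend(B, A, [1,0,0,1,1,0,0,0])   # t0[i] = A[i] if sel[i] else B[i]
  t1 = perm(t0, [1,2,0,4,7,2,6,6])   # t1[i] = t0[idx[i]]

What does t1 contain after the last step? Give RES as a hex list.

RES = [0x52, 0x0c, 0x9f, 0x69, 0x02, 0x0c, 0xd0, 0xd0]

t0 = [0x9f, 0x52, 0x0c, 0xc8, 0x69, 0x8e, 0xd0, 0x02]
t1 = [0x52, 0x0c, 0x9f, 0x69, 0x02, 0x0c, 0xd0, 0xd0]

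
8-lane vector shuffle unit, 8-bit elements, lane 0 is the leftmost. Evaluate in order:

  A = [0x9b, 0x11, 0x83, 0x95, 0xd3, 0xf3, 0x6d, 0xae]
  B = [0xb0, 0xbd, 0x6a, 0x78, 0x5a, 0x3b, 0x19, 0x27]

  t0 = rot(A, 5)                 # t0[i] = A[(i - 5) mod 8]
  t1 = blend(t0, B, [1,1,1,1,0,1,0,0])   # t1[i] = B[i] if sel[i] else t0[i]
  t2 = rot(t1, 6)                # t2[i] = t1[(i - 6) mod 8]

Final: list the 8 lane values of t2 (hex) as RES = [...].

  t0: 95 d3 f3 6d ae 9b 11 83
  t1: b0 bd 6a 78 ae 3b 11 83
  t2: 6a 78 ae 3b 11 83 b0 bd

RES = [0x6a, 0x78, 0xae, 0x3b, 0x11, 0x83, 0xb0, 0xbd]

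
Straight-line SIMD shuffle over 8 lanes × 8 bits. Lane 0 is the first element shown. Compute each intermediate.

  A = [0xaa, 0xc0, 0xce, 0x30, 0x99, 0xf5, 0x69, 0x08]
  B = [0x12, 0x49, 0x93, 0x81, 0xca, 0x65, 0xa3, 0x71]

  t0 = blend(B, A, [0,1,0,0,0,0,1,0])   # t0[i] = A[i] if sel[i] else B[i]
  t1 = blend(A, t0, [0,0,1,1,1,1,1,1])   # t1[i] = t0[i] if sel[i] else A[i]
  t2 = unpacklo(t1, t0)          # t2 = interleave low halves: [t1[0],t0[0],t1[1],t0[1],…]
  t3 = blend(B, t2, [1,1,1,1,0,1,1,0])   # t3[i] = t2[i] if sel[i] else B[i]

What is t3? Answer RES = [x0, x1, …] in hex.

RES = [0xaa, 0x12, 0xc0, 0xc0, 0xca, 0x93, 0x81, 0x71]

t0 = [0x12, 0xc0, 0x93, 0x81, 0xca, 0x65, 0x69, 0x71]
t1 = [0xaa, 0xc0, 0x93, 0x81, 0xca, 0x65, 0x69, 0x71]
t2 = [0xaa, 0x12, 0xc0, 0xc0, 0x93, 0x93, 0x81, 0x81]
t3 = [0xaa, 0x12, 0xc0, 0xc0, 0xca, 0x93, 0x81, 0x71]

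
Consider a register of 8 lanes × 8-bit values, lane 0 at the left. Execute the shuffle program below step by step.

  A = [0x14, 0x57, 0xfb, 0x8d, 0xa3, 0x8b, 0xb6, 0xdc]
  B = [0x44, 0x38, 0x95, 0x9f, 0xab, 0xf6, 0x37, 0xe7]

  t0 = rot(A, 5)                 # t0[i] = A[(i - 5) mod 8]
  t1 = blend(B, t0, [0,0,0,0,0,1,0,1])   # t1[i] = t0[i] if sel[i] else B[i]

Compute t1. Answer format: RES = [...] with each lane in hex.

RES = [ 0x44  0x38  0x95  0x9f  0xab  0x14  0x37  0xfb ]

  t0: 8d a3 8b b6 dc 14 57 fb
  t1: 44 38 95 9f ab 14 37 fb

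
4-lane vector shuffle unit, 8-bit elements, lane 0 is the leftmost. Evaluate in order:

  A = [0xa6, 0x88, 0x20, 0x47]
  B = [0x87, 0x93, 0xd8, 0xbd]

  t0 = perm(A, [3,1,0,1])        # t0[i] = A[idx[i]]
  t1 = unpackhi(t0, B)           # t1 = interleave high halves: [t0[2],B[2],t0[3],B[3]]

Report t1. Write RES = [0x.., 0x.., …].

RES = [ 0xa6  0xd8  0x88  0xbd ]

  t0: 47 88 a6 88
  t1: a6 d8 88 bd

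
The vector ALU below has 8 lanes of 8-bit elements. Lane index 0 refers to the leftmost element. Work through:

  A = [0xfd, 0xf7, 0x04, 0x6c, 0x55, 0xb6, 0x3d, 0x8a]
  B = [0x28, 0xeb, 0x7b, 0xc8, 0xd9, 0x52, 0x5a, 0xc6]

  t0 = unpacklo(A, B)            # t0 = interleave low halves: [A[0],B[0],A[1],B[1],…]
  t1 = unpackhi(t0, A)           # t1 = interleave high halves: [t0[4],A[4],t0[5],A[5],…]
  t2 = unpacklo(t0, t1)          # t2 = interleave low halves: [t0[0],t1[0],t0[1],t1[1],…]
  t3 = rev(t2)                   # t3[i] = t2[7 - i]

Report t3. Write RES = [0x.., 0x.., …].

RES = [0xb6, 0xeb, 0x7b, 0xf7, 0x55, 0x28, 0x04, 0xfd]

  t0: fd 28 f7 eb 04 7b 6c c8
  t1: 04 55 7b b6 6c 3d c8 8a
  t2: fd 04 28 55 f7 7b eb b6
  t3: b6 eb 7b f7 55 28 04 fd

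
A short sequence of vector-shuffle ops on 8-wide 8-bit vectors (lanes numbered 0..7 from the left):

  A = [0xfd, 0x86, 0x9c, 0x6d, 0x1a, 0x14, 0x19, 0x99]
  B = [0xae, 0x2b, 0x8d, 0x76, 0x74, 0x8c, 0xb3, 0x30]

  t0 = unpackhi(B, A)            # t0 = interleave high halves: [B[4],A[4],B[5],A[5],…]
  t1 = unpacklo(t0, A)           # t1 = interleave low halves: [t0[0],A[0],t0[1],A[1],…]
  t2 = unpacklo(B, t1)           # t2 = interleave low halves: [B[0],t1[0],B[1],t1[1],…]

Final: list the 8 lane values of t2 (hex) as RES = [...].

RES = [ 0xae  0x74  0x2b  0xfd  0x8d  0x1a  0x76  0x86 ]

  t0: 74 1a 8c 14 b3 19 30 99
  t1: 74 fd 1a 86 8c 9c 14 6d
  t2: ae 74 2b fd 8d 1a 76 86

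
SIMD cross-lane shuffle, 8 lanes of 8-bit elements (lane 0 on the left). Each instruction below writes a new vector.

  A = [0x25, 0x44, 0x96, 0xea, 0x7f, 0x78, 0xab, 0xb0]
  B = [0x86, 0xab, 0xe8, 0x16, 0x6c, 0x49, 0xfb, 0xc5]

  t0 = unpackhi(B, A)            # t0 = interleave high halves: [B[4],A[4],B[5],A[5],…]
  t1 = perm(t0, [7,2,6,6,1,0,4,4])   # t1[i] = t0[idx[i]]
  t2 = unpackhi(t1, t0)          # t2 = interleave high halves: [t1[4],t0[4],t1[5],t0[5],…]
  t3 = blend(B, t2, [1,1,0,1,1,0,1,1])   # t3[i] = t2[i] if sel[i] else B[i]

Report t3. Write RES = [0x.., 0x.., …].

t0 = [0x6c, 0x7f, 0x49, 0x78, 0xfb, 0xab, 0xc5, 0xb0]
t1 = [0xb0, 0x49, 0xc5, 0xc5, 0x7f, 0x6c, 0xfb, 0xfb]
t2 = [0x7f, 0xfb, 0x6c, 0xab, 0xfb, 0xc5, 0xfb, 0xb0]
t3 = [0x7f, 0xfb, 0xe8, 0xab, 0xfb, 0x49, 0xfb, 0xb0]

RES = [ 0x7f  0xfb  0xe8  0xab  0xfb  0x49  0xfb  0xb0 ]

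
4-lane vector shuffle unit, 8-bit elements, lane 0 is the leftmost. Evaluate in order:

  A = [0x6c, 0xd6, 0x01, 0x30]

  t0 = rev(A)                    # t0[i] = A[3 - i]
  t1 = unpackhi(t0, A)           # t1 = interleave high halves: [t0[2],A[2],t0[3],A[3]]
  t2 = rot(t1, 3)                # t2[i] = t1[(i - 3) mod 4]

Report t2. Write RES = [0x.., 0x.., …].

RES = [0x01, 0x6c, 0x30, 0xd6]

→ t0 |30|01|d6|6c|
→ t1 |d6|01|6c|30|
→ t2 |01|6c|30|d6|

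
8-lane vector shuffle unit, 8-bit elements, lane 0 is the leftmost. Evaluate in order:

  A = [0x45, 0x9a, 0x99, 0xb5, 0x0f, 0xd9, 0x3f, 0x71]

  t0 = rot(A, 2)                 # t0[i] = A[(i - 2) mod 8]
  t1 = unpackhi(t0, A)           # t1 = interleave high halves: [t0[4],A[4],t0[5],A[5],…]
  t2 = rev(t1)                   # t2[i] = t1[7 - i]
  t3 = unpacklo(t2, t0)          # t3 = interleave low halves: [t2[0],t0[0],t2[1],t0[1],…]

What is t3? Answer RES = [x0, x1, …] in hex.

RES = [ 0x71  0x3f  0xd9  0x71  0x3f  0x45  0x0f  0x9a ]

→ t0 |3f|71|45|9a|99|b5|0f|d9|
→ t1 |99|0f|b5|d9|0f|3f|d9|71|
→ t2 |71|d9|3f|0f|d9|b5|0f|99|
→ t3 |71|3f|d9|71|3f|45|0f|9a|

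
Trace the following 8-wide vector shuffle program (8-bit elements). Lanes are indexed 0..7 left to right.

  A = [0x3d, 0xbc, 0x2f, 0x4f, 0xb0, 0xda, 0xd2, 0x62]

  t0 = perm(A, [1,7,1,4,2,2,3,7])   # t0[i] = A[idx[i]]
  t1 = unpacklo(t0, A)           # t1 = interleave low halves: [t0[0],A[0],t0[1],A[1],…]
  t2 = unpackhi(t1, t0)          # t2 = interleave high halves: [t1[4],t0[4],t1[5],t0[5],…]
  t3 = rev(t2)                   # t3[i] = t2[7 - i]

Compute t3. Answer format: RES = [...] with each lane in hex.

  t0: bc 62 bc b0 2f 2f 4f 62
  t1: bc 3d 62 bc bc 2f b0 4f
  t2: bc 2f 2f 2f b0 4f 4f 62
  t3: 62 4f 4f b0 2f 2f 2f bc

RES = [0x62, 0x4f, 0x4f, 0xb0, 0x2f, 0x2f, 0x2f, 0xbc]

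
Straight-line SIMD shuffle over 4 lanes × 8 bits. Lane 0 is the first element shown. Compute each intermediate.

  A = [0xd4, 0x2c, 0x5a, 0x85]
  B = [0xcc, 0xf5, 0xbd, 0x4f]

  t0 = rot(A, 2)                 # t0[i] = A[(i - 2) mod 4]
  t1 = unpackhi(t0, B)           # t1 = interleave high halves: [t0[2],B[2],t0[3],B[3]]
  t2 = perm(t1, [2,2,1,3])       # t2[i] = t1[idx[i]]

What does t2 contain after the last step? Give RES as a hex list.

t0 = [0x5a, 0x85, 0xd4, 0x2c]
t1 = [0xd4, 0xbd, 0x2c, 0x4f]
t2 = [0x2c, 0x2c, 0xbd, 0x4f]

RES = [0x2c, 0x2c, 0xbd, 0x4f]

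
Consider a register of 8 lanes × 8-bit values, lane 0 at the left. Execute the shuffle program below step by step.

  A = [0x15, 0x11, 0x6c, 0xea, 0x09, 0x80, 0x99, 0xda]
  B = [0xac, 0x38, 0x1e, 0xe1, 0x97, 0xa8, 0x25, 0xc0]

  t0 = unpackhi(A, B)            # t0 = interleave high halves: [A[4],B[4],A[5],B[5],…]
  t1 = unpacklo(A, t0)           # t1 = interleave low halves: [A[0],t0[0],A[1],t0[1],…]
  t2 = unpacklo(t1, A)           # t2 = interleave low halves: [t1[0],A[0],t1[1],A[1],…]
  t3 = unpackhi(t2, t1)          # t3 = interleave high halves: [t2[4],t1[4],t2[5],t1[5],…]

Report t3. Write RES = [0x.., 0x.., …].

RES = [ 0x11  0x6c  0x6c  0x80  0x97  0xea  0xea  0xa8 ]

  t0: 09 97 80 a8 99 25 da c0
  t1: 15 09 11 97 6c 80 ea a8
  t2: 15 15 09 11 11 6c 97 ea
  t3: 11 6c 6c 80 97 ea ea a8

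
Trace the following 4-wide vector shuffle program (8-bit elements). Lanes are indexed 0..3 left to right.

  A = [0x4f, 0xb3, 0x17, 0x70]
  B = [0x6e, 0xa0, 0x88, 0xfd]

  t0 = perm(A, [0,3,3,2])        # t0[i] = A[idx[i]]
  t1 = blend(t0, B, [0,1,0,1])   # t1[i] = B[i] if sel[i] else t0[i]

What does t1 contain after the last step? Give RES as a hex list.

RES = [0x4f, 0xa0, 0x70, 0xfd]

  t0: 4f 70 70 17
  t1: 4f a0 70 fd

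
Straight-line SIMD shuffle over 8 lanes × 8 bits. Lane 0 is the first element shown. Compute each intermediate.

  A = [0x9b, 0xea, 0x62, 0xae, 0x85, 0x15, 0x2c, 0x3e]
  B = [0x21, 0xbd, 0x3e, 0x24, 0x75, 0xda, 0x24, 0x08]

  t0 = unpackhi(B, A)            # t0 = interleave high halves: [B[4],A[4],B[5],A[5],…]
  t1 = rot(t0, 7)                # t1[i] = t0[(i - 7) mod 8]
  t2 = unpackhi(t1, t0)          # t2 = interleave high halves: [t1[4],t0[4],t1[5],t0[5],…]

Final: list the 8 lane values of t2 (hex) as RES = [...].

RES = [ 0x2c  0x24  0x08  0x2c  0x3e  0x08  0x75  0x3e ]

t0 = [0x75, 0x85, 0xda, 0x15, 0x24, 0x2c, 0x08, 0x3e]
t1 = [0x85, 0xda, 0x15, 0x24, 0x2c, 0x08, 0x3e, 0x75]
t2 = [0x2c, 0x24, 0x08, 0x2c, 0x3e, 0x08, 0x75, 0x3e]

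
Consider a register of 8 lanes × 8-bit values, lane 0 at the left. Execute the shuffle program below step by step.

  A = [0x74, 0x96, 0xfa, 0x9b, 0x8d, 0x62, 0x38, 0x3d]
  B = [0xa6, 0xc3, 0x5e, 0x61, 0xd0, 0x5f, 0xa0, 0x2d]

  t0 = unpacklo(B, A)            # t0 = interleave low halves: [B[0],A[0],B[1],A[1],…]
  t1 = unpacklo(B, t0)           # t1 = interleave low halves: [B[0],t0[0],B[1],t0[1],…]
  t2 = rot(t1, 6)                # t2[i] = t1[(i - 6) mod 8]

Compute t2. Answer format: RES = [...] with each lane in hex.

t0 = [0xa6, 0x74, 0xc3, 0x96, 0x5e, 0xfa, 0x61, 0x9b]
t1 = [0xa6, 0xa6, 0xc3, 0x74, 0x5e, 0xc3, 0x61, 0x96]
t2 = [0xc3, 0x74, 0x5e, 0xc3, 0x61, 0x96, 0xa6, 0xa6]

RES = [ 0xc3  0x74  0x5e  0xc3  0x61  0x96  0xa6  0xa6 ]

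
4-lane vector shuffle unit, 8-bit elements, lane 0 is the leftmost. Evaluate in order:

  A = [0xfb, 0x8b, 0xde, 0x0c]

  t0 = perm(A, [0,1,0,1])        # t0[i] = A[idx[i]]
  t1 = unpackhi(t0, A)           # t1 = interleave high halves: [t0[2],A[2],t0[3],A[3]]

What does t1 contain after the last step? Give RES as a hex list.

  t0: fb 8b fb 8b
  t1: fb de 8b 0c

RES = [ 0xfb  0xde  0x8b  0x0c ]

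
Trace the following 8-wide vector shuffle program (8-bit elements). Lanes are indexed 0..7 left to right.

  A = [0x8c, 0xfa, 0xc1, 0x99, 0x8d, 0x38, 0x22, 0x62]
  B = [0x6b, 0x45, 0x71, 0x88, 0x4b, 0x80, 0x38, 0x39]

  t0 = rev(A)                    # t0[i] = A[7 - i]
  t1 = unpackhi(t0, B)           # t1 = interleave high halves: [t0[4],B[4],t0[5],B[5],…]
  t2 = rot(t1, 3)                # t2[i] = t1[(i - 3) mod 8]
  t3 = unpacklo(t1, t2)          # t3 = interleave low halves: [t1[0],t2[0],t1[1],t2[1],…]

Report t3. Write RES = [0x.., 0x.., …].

t0 = [0x62, 0x22, 0x38, 0x8d, 0x99, 0xc1, 0xfa, 0x8c]
t1 = [0x99, 0x4b, 0xc1, 0x80, 0xfa, 0x38, 0x8c, 0x39]
t2 = [0x38, 0x8c, 0x39, 0x99, 0x4b, 0xc1, 0x80, 0xfa]
t3 = [0x99, 0x38, 0x4b, 0x8c, 0xc1, 0x39, 0x80, 0x99]

RES = [ 0x99  0x38  0x4b  0x8c  0xc1  0x39  0x80  0x99 ]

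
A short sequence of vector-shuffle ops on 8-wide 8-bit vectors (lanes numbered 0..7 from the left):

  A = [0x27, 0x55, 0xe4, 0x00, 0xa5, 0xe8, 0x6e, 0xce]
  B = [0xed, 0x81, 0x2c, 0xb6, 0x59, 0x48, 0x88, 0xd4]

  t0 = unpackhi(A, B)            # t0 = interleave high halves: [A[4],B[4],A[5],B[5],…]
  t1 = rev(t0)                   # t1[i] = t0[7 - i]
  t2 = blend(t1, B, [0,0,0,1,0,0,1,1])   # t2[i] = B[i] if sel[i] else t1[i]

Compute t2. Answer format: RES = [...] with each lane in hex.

RES = [ 0xd4  0xce  0x88  0xb6  0x48  0xe8  0x88  0xd4 ]

→ t0 |a5|59|e8|48|6e|88|ce|d4|
→ t1 |d4|ce|88|6e|48|e8|59|a5|
→ t2 |d4|ce|88|b6|48|e8|88|d4|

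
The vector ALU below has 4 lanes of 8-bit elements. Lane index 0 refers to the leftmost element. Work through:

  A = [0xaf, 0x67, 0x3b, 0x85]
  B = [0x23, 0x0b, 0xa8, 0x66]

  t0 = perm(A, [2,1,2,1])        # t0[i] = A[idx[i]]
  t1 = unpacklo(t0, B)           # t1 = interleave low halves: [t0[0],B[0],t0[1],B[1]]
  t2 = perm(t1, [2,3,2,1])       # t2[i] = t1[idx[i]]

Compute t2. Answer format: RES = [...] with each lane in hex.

  t0: 3b 67 3b 67
  t1: 3b 23 67 0b
  t2: 67 0b 67 23

RES = [0x67, 0x0b, 0x67, 0x23]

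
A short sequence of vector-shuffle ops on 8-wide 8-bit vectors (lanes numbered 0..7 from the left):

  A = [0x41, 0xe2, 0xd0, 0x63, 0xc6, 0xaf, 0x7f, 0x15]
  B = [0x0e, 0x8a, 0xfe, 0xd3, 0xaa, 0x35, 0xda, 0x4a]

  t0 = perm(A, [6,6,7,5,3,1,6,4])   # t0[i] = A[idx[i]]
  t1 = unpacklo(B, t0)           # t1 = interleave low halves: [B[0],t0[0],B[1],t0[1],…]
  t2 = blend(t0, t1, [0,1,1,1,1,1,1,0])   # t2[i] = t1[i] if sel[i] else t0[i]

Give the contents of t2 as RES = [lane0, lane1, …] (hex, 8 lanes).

→ t0 |7f|7f|15|af|63|e2|7f|c6|
→ t1 |0e|7f|8a|7f|fe|15|d3|af|
→ t2 |7f|7f|8a|7f|fe|15|d3|c6|

RES = [ 0x7f  0x7f  0x8a  0x7f  0xfe  0x15  0xd3  0xc6 ]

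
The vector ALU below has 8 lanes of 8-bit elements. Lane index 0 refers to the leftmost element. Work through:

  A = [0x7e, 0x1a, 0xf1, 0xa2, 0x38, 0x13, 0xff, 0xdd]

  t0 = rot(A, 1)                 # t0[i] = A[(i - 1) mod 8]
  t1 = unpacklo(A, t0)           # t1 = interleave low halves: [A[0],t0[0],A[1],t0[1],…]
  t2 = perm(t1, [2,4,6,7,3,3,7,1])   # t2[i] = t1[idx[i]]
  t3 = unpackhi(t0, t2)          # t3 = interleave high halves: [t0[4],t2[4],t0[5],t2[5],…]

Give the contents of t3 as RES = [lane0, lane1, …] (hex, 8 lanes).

RES = [ 0xa2  0x7e  0x38  0x7e  0x13  0xf1  0xff  0xdd ]

  t0: dd 7e 1a f1 a2 38 13 ff
  t1: 7e dd 1a 7e f1 1a a2 f1
  t2: 1a f1 a2 f1 7e 7e f1 dd
  t3: a2 7e 38 7e 13 f1 ff dd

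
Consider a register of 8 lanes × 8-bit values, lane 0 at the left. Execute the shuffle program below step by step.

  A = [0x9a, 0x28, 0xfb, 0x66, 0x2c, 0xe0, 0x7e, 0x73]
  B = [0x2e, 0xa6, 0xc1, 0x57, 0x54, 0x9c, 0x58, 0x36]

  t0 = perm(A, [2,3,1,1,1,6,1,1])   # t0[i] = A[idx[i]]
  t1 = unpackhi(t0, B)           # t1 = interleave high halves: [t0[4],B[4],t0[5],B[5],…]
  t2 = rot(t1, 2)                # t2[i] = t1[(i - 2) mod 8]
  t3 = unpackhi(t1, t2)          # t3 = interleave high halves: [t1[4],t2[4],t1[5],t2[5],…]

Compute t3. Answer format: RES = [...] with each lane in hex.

RES = [0x28, 0x7e, 0x58, 0x9c, 0x28, 0x28, 0x36, 0x58]

  t0: fb 66 28 28 28 7e 28 28
  t1: 28 54 7e 9c 28 58 28 36
  t2: 28 36 28 54 7e 9c 28 58
  t3: 28 7e 58 9c 28 28 36 58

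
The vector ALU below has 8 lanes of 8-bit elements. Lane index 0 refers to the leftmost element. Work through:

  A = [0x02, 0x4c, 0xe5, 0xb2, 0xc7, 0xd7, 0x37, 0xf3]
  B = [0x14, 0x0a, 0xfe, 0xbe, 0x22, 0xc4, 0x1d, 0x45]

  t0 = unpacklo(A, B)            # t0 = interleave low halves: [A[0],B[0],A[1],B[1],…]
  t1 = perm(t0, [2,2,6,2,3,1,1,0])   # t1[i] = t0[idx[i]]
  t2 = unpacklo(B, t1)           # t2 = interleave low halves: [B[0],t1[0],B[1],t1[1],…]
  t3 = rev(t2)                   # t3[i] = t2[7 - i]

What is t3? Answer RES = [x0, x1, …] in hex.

  t0: 02 14 4c 0a e5 fe b2 be
  t1: 4c 4c b2 4c 0a 14 14 02
  t2: 14 4c 0a 4c fe b2 be 4c
  t3: 4c be b2 fe 4c 0a 4c 14

RES = [ 0x4c  0xbe  0xb2  0xfe  0x4c  0x0a  0x4c  0x14 ]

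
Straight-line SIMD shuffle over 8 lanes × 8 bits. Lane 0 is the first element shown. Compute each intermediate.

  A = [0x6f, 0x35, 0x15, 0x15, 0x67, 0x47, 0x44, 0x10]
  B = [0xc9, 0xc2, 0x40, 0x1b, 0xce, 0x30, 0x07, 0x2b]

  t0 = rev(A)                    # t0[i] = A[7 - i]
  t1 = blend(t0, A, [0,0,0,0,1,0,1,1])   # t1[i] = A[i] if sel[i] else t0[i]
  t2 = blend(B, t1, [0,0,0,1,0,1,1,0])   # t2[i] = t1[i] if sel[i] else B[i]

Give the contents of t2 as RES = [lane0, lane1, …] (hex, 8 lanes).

RES = [0xc9, 0xc2, 0x40, 0x67, 0xce, 0x15, 0x44, 0x2b]

t0 = [0x10, 0x44, 0x47, 0x67, 0x15, 0x15, 0x35, 0x6f]
t1 = [0x10, 0x44, 0x47, 0x67, 0x67, 0x15, 0x44, 0x10]
t2 = [0xc9, 0xc2, 0x40, 0x67, 0xce, 0x15, 0x44, 0x2b]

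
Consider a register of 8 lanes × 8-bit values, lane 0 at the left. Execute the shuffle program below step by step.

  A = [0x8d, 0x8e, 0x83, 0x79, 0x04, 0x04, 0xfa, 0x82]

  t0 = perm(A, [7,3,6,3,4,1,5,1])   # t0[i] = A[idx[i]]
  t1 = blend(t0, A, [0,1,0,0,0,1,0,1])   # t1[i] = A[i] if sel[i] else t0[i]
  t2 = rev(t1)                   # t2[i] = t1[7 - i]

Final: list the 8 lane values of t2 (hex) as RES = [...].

RES = [ 0x82  0x04  0x04  0x04  0x79  0xfa  0x8e  0x82 ]

  t0: 82 79 fa 79 04 8e 04 8e
  t1: 82 8e fa 79 04 04 04 82
  t2: 82 04 04 04 79 fa 8e 82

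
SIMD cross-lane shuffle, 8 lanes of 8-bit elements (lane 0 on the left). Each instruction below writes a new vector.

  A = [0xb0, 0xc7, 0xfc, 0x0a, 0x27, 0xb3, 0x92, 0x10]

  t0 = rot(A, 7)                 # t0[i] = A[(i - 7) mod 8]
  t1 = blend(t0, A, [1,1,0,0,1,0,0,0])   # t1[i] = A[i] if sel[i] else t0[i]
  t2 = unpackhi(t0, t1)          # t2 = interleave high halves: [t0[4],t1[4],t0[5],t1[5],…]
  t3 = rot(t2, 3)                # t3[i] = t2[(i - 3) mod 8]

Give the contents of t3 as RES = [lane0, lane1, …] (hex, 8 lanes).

→ t0 |c7|fc|0a|27|b3|92|10|b0|
→ t1 |b0|c7|0a|27|27|92|10|b0|
→ t2 |b3|27|92|92|10|10|b0|b0|
→ t3 |10|b0|b0|b3|27|92|92|10|

RES = [ 0x10  0xb0  0xb0  0xb3  0x27  0x92  0x92  0x10 ]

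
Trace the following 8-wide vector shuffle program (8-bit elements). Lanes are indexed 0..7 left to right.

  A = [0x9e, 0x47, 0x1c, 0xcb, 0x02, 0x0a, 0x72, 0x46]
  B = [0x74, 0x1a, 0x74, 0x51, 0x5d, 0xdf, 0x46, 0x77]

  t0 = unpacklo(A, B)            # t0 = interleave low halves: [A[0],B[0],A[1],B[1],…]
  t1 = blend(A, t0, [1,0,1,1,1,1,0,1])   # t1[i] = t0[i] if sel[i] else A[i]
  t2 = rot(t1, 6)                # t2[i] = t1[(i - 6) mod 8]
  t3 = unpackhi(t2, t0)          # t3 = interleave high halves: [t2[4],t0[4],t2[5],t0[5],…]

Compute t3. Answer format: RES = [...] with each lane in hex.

t0 = [0x9e, 0x74, 0x47, 0x1a, 0x1c, 0x74, 0xcb, 0x51]
t1 = [0x9e, 0x47, 0x47, 0x1a, 0x1c, 0x74, 0x72, 0x51]
t2 = [0x47, 0x1a, 0x1c, 0x74, 0x72, 0x51, 0x9e, 0x47]
t3 = [0x72, 0x1c, 0x51, 0x74, 0x9e, 0xcb, 0x47, 0x51]

RES = [0x72, 0x1c, 0x51, 0x74, 0x9e, 0xcb, 0x47, 0x51]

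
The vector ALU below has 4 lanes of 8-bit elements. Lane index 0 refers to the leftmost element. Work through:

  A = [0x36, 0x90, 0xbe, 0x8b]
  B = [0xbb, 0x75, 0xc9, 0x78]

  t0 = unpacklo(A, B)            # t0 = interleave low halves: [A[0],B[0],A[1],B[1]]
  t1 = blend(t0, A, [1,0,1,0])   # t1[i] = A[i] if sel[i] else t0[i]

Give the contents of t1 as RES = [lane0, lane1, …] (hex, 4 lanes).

t0 = [0x36, 0xbb, 0x90, 0x75]
t1 = [0x36, 0xbb, 0xbe, 0x75]

RES = [ 0x36  0xbb  0xbe  0x75 ]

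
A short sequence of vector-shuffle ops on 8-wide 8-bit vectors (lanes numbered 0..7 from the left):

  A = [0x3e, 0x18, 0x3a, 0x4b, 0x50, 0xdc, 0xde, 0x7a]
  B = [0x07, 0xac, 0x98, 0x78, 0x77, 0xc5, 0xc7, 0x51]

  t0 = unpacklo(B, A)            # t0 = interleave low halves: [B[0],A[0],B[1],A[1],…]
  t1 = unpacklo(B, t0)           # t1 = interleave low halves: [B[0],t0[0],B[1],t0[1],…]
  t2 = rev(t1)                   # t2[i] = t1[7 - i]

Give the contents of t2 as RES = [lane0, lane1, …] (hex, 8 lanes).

  t0: 07 3e ac 18 98 3a 78 4b
  t1: 07 07 ac 3e 98 ac 78 18
  t2: 18 78 ac 98 3e ac 07 07

RES = [0x18, 0x78, 0xac, 0x98, 0x3e, 0xac, 0x07, 0x07]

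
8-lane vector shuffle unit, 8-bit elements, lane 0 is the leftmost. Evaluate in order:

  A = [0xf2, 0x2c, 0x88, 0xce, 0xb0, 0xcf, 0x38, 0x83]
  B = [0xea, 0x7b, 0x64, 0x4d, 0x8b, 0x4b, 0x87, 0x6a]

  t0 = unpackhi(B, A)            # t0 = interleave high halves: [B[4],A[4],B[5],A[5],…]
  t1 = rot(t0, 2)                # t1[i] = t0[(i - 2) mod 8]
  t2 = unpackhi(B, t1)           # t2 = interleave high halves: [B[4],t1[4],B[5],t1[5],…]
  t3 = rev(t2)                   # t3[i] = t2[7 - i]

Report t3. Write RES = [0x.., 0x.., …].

→ t0 |8b|b0|4b|cf|87|38|6a|83|
→ t1 |6a|83|8b|b0|4b|cf|87|38|
→ t2 |8b|4b|4b|cf|87|87|6a|38|
→ t3 |38|6a|87|87|cf|4b|4b|8b|

RES = [ 0x38  0x6a  0x87  0x87  0xcf  0x4b  0x4b  0x8b ]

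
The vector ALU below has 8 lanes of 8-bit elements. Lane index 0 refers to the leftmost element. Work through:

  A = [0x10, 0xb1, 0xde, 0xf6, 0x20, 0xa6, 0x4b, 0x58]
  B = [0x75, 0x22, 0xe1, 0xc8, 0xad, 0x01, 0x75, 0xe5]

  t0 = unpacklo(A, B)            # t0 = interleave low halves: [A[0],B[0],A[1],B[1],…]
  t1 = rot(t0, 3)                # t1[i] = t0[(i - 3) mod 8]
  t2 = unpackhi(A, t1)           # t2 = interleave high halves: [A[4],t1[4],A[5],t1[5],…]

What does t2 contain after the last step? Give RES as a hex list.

→ t0 |10|75|b1|22|de|e1|f6|c8|
→ t1 |e1|f6|c8|10|75|b1|22|de|
→ t2 |20|75|a6|b1|4b|22|58|de|

RES = [0x20, 0x75, 0xa6, 0xb1, 0x4b, 0x22, 0x58, 0xde]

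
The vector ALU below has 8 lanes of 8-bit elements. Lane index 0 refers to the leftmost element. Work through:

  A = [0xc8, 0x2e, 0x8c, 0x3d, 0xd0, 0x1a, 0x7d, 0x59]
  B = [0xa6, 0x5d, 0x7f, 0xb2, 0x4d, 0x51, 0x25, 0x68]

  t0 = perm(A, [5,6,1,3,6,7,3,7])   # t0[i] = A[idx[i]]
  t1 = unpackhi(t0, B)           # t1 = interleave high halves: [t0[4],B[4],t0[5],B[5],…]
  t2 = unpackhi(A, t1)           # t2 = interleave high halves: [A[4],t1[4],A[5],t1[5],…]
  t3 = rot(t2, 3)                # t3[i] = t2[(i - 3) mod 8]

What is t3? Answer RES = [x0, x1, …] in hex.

RES = [ 0x59  0x59  0x68  0xd0  0x3d  0x1a  0x25  0x7d ]

t0 = [0x1a, 0x7d, 0x2e, 0x3d, 0x7d, 0x59, 0x3d, 0x59]
t1 = [0x7d, 0x4d, 0x59, 0x51, 0x3d, 0x25, 0x59, 0x68]
t2 = [0xd0, 0x3d, 0x1a, 0x25, 0x7d, 0x59, 0x59, 0x68]
t3 = [0x59, 0x59, 0x68, 0xd0, 0x3d, 0x1a, 0x25, 0x7d]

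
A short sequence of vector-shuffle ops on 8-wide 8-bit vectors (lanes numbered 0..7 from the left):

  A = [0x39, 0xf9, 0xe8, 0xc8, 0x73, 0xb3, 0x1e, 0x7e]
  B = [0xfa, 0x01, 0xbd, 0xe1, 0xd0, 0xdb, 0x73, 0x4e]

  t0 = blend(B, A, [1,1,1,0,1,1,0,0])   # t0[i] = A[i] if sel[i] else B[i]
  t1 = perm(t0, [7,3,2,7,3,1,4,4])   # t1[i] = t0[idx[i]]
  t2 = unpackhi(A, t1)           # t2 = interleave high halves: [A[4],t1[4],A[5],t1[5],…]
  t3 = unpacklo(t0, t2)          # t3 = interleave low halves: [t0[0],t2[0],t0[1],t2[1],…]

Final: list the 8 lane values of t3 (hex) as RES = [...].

  t0: 39 f9 e8 e1 73 b3 73 4e
  t1: 4e e1 e8 4e e1 f9 73 73
  t2: 73 e1 b3 f9 1e 73 7e 73
  t3: 39 73 f9 e1 e8 b3 e1 f9

RES = [0x39, 0x73, 0xf9, 0xe1, 0xe8, 0xb3, 0xe1, 0xf9]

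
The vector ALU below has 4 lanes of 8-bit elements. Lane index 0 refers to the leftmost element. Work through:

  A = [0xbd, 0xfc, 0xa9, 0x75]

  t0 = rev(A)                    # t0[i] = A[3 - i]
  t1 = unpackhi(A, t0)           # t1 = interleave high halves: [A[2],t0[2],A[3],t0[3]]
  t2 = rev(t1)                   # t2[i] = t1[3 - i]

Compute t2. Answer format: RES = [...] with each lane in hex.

  t0: 75 a9 fc bd
  t1: a9 fc 75 bd
  t2: bd 75 fc a9

RES = [ 0xbd  0x75  0xfc  0xa9 ]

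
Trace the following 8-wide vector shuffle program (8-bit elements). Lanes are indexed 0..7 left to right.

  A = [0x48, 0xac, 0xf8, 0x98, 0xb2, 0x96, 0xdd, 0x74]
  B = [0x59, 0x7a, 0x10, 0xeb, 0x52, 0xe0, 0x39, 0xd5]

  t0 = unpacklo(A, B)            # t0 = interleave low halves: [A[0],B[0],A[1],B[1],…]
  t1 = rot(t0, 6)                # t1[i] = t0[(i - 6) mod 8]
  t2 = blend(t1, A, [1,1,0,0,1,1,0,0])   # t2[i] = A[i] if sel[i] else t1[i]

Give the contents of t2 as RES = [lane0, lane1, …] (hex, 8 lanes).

  t0: 48 59 ac 7a f8 10 98 eb
  t1: ac 7a f8 10 98 eb 48 59
  t2: 48 ac f8 10 b2 96 48 59

RES = [ 0x48  0xac  0xf8  0x10  0xb2  0x96  0x48  0x59 ]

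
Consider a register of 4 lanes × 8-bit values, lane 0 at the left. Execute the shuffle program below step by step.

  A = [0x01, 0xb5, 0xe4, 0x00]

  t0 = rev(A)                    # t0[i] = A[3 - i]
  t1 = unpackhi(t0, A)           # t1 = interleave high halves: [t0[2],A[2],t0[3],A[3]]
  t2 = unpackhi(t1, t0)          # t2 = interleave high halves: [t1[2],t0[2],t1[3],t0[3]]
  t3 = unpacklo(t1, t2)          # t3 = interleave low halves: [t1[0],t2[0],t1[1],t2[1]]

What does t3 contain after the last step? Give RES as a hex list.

  t0: 00 e4 b5 01
  t1: b5 e4 01 00
  t2: 01 b5 00 01
  t3: b5 01 e4 b5

RES = [ 0xb5  0x01  0xe4  0xb5 ]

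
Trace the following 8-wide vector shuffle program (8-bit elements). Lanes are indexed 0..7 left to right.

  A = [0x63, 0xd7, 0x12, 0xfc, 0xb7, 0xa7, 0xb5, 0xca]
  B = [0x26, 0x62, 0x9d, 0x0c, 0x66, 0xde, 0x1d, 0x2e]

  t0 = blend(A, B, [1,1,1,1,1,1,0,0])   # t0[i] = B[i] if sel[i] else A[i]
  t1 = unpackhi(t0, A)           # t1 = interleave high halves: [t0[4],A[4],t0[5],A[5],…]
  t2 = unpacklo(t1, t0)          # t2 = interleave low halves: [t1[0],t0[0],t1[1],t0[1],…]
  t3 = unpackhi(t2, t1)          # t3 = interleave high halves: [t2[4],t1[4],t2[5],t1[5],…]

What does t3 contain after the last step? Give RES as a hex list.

  t0: 26 62 9d 0c 66 de b5 ca
  t1: 66 b7 de a7 b5 b5 ca ca
  t2: 66 26 b7 62 de 9d a7 0c
  t3: de b5 9d b5 a7 ca 0c ca

RES = [0xde, 0xb5, 0x9d, 0xb5, 0xa7, 0xca, 0x0c, 0xca]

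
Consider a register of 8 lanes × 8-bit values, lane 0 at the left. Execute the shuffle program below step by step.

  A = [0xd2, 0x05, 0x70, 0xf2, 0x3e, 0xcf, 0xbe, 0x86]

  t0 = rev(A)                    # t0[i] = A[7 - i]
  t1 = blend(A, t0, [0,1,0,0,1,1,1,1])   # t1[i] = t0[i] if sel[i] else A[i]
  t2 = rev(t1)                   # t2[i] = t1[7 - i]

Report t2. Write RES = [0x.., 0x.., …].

RES = [ 0xd2  0x05  0x70  0xf2  0xf2  0x70  0xbe  0xd2 ]

  t0: 86 be cf 3e f2 70 05 d2
  t1: d2 be 70 f2 f2 70 05 d2
  t2: d2 05 70 f2 f2 70 be d2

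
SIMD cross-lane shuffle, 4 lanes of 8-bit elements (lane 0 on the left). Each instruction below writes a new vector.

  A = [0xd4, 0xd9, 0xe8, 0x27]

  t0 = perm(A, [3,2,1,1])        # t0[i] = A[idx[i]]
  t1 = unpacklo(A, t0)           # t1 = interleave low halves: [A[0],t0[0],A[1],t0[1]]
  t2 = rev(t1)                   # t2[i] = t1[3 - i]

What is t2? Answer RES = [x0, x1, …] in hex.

RES = [0xe8, 0xd9, 0x27, 0xd4]

→ t0 |27|e8|d9|d9|
→ t1 |d4|27|d9|e8|
→ t2 |e8|d9|27|d4|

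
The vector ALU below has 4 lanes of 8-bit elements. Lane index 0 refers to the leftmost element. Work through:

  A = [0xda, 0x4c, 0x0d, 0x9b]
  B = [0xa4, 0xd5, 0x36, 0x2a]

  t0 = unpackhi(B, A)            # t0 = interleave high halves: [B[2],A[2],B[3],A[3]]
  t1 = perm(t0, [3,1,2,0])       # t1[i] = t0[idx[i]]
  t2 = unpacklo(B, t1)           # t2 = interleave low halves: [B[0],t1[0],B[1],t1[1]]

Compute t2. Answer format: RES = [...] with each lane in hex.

→ t0 |36|0d|2a|9b|
→ t1 |9b|0d|2a|36|
→ t2 |a4|9b|d5|0d|

RES = [0xa4, 0x9b, 0xd5, 0x0d]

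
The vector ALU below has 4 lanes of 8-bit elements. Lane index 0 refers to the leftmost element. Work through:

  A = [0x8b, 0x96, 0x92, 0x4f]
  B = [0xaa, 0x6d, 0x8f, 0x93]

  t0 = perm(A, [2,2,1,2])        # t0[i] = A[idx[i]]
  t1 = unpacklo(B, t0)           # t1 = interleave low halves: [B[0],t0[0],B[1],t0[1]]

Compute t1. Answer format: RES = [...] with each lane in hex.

→ t0 |92|92|96|92|
→ t1 |aa|92|6d|92|

RES = [ 0xaa  0x92  0x6d  0x92 ]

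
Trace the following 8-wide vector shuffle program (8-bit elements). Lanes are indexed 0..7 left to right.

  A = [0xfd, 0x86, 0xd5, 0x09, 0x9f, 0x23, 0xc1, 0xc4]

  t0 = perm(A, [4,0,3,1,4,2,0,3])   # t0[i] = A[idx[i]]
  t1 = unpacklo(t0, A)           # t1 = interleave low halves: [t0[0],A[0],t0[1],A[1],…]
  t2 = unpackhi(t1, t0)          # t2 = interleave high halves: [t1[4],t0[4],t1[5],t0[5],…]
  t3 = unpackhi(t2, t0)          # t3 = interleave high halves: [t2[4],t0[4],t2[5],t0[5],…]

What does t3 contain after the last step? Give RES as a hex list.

t0 = [0x9f, 0xfd, 0x09, 0x86, 0x9f, 0xd5, 0xfd, 0x09]
t1 = [0x9f, 0xfd, 0xfd, 0x86, 0x09, 0xd5, 0x86, 0x09]
t2 = [0x09, 0x9f, 0xd5, 0xd5, 0x86, 0xfd, 0x09, 0x09]
t3 = [0x86, 0x9f, 0xfd, 0xd5, 0x09, 0xfd, 0x09, 0x09]

RES = [0x86, 0x9f, 0xfd, 0xd5, 0x09, 0xfd, 0x09, 0x09]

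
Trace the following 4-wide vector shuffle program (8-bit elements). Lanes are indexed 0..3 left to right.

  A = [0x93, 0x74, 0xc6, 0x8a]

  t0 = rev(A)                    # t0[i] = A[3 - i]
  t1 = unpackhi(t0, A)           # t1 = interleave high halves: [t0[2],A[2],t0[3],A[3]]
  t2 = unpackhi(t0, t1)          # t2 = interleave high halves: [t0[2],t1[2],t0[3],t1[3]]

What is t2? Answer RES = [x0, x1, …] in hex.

t0 = [0x8a, 0xc6, 0x74, 0x93]
t1 = [0x74, 0xc6, 0x93, 0x8a]
t2 = [0x74, 0x93, 0x93, 0x8a]

RES = [0x74, 0x93, 0x93, 0x8a]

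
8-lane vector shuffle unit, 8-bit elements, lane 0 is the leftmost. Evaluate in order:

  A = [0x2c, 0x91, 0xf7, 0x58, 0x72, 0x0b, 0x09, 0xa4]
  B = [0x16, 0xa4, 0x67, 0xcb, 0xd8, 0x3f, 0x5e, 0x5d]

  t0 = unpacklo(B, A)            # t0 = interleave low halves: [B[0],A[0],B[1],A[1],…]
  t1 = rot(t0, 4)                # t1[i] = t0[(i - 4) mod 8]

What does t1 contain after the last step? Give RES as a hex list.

RES = [ 0x67  0xf7  0xcb  0x58  0x16  0x2c  0xa4  0x91 ]

t0 = [0x16, 0x2c, 0xa4, 0x91, 0x67, 0xf7, 0xcb, 0x58]
t1 = [0x67, 0xf7, 0xcb, 0x58, 0x16, 0x2c, 0xa4, 0x91]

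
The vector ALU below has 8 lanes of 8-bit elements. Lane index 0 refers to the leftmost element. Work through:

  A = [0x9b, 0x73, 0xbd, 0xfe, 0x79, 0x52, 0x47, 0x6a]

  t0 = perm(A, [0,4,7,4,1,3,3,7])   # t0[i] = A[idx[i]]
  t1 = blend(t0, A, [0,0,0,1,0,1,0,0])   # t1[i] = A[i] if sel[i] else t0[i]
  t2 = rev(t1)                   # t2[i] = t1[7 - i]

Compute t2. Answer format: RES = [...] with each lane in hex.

→ t0 |9b|79|6a|79|73|fe|fe|6a|
→ t1 |9b|79|6a|fe|73|52|fe|6a|
→ t2 |6a|fe|52|73|fe|6a|79|9b|

RES = [ 0x6a  0xfe  0x52  0x73  0xfe  0x6a  0x79  0x9b ]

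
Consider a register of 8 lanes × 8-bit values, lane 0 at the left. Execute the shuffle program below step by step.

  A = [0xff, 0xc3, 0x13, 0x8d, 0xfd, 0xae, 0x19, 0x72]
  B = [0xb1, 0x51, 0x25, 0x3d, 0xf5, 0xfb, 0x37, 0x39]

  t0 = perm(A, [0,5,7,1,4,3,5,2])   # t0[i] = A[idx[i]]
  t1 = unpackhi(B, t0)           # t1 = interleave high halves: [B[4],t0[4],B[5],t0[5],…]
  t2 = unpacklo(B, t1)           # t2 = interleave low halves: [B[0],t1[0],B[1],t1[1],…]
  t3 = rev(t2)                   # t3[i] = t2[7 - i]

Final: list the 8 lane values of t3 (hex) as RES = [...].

RES = [ 0x8d  0x3d  0xfb  0x25  0xfd  0x51  0xf5  0xb1 ]

  t0: ff ae 72 c3 fd 8d ae 13
  t1: f5 fd fb 8d 37 ae 39 13
  t2: b1 f5 51 fd 25 fb 3d 8d
  t3: 8d 3d fb 25 fd 51 f5 b1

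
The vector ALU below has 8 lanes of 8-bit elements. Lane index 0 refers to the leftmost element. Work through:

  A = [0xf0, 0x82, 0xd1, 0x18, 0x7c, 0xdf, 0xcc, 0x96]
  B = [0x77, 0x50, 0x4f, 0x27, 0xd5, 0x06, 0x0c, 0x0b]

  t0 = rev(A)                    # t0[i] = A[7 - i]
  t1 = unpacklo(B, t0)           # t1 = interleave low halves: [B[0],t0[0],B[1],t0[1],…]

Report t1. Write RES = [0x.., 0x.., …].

RES = [0x77, 0x96, 0x50, 0xcc, 0x4f, 0xdf, 0x27, 0x7c]

→ t0 |96|cc|df|7c|18|d1|82|f0|
→ t1 |77|96|50|cc|4f|df|27|7c|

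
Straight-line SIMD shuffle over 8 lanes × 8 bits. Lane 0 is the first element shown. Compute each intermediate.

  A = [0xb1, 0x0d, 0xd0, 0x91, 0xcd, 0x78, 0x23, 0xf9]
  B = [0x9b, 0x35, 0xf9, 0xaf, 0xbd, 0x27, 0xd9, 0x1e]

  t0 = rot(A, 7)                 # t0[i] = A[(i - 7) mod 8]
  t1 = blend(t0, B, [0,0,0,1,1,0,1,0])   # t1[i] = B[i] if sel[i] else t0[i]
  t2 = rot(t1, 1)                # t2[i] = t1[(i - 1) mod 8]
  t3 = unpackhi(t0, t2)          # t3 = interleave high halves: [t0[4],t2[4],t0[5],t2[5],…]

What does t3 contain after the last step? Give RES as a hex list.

t0 = [0x0d, 0xd0, 0x91, 0xcd, 0x78, 0x23, 0xf9, 0xb1]
t1 = [0x0d, 0xd0, 0x91, 0xaf, 0xbd, 0x23, 0xd9, 0xb1]
t2 = [0xb1, 0x0d, 0xd0, 0x91, 0xaf, 0xbd, 0x23, 0xd9]
t3 = [0x78, 0xaf, 0x23, 0xbd, 0xf9, 0x23, 0xb1, 0xd9]

RES = [ 0x78  0xaf  0x23  0xbd  0xf9  0x23  0xb1  0xd9 ]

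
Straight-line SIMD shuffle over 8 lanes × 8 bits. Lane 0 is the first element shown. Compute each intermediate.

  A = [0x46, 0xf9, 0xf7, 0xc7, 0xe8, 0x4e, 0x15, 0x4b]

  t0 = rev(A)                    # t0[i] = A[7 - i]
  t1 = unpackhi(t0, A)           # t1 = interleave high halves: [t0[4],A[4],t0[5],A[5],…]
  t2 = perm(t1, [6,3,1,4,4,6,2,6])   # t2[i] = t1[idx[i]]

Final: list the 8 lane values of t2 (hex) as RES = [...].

RES = [0x46, 0x4e, 0xe8, 0xf9, 0xf9, 0x46, 0xf7, 0x46]

  t0: 4b 15 4e e8 c7 f7 f9 46
  t1: c7 e8 f7 4e f9 15 46 4b
  t2: 46 4e e8 f9 f9 46 f7 46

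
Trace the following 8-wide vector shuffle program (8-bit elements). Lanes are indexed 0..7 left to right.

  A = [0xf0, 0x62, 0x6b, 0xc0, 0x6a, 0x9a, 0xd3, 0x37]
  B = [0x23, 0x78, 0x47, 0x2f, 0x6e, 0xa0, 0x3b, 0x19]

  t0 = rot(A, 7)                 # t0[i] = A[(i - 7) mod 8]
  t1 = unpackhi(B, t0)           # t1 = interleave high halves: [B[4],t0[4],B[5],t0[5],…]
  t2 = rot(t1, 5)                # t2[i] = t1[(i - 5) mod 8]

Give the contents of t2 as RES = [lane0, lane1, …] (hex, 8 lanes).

t0 = [0x62, 0x6b, 0xc0, 0x6a, 0x9a, 0xd3, 0x37, 0xf0]
t1 = [0x6e, 0x9a, 0xa0, 0xd3, 0x3b, 0x37, 0x19, 0xf0]
t2 = [0xd3, 0x3b, 0x37, 0x19, 0xf0, 0x6e, 0x9a, 0xa0]

RES = [0xd3, 0x3b, 0x37, 0x19, 0xf0, 0x6e, 0x9a, 0xa0]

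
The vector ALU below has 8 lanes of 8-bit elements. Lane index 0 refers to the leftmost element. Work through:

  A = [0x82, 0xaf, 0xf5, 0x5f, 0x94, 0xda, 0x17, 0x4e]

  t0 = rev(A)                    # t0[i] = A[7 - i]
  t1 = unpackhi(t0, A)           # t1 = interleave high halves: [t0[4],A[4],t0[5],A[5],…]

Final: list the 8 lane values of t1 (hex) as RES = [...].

RES = [ 0x5f  0x94  0xf5  0xda  0xaf  0x17  0x82  0x4e ]

  t0: 4e 17 da 94 5f f5 af 82
  t1: 5f 94 f5 da af 17 82 4e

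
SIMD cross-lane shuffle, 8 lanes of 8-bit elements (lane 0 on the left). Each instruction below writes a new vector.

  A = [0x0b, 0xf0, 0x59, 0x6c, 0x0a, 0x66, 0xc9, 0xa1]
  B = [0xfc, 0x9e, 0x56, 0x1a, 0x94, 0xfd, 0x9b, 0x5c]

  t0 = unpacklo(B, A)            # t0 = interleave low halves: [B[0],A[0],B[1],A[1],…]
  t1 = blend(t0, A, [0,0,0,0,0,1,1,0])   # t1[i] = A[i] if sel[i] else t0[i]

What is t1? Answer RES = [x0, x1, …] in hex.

RES = [0xfc, 0x0b, 0x9e, 0xf0, 0x56, 0x66, 0xc9, 0x6c]

  t0: fc 0b 9e f0 56 59 1a 6c
  t1: fc 0b 9e f0 56 66 c9 6c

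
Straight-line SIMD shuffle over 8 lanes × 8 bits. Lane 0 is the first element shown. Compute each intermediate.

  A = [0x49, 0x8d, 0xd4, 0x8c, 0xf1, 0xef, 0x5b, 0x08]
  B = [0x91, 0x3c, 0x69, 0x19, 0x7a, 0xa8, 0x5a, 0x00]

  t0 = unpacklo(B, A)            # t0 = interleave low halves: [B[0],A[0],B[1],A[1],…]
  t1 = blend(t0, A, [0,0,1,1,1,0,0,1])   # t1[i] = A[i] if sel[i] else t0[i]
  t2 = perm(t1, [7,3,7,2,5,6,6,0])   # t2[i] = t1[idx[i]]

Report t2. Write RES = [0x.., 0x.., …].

→ t0 |91|49|3c|8d|69|d4|19|8c|
→ t1 |91|49|d4|8c|f1|d4|19|08|
→ t2 |08|8c|08|d4|d4|19|19|91|

RES = [0x08, 0x8c, 0x08, 0xd4, 0xd4, 0x19, 0x19, 0x91]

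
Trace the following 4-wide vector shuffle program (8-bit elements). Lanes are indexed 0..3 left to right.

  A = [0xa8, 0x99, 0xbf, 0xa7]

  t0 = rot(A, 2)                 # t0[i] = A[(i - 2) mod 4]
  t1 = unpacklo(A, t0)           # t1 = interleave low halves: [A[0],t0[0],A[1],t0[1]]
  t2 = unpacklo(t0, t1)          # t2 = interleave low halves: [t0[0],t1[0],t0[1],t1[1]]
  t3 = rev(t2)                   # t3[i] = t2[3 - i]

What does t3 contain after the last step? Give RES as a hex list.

  t0: bf a7 a8 99
  t1: a8 bf 99 a7
  t2: bf a8 a7 bf
  t3: bf a7 a8 bf

RES = [ 0xbf  0xa7  0xa8  0xbf ]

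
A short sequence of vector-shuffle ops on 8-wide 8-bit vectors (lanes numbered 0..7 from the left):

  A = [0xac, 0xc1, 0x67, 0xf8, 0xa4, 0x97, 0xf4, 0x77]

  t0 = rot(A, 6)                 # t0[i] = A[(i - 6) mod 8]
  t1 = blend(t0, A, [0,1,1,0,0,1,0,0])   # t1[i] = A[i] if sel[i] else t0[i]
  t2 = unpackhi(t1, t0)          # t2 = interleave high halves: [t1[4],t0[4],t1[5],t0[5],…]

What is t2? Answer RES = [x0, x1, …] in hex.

t0 = [0x67, 0xf8, 0xa4, 0x97, 0xf4, 0x77, 0xac, 0xc1]
t1 = [0x67, 0xc1, 0x67, 0x97, 0xf4, 0x97, 0xac, 0xc1]
t2 = [0xf4, 0xf4, 0x97, 0x77, 0xac, 0xac, 0xc1, 0xc1]

RES = [0xf4, 0xf4, 0x97, 0x77, 0xac, 0xac, 0xc1, 0xc1]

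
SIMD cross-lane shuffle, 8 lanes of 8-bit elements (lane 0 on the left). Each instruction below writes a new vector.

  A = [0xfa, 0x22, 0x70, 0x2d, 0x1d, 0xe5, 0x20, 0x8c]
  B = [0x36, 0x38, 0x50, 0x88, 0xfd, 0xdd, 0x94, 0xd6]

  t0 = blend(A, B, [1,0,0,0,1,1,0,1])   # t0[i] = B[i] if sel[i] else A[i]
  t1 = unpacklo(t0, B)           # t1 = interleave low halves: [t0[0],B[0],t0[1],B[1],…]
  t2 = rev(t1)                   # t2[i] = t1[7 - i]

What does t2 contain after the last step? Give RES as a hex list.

RES = [0x88, 0x2d, 0x50, 0x70, 0x38, 0x22, 0x36, 0x36]

t0 = [0x36, 0x22, 0x70, 0x2d, 0xfd, 0xdd, 0x20, 0xd6]
t1 = [0x36, 0x36, 0x22, 0x38, 0x70, 0x50, 0x2d, 0x88]
t2 = [0x88, 0x2d, 0x50, 0x70, 0x38, 0x22, 0x36, 0x36]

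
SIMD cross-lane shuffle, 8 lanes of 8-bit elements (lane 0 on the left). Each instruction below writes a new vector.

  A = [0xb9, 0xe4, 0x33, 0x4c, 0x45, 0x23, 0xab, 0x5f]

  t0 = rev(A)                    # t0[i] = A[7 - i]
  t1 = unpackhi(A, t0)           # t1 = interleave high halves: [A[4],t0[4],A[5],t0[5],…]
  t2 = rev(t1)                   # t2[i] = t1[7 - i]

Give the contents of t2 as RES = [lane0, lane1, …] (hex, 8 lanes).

RES = [ 0xb9  0x5f  0xe4  0xab  0x33  0x23  0x4c  0x45 ]

  t0: 5f ab 23 45 4c 33 e4 b9
  t1: 45 4c 23 33 ab e4 5f b9
  t2: b9 5f e4 ab 33 23 4c 45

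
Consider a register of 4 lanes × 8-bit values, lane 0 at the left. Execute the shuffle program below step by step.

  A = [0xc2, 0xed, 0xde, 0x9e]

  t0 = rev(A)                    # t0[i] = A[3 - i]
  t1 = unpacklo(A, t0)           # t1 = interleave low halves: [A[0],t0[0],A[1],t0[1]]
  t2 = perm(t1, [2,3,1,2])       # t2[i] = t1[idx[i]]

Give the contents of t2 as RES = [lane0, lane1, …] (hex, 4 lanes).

  t0: 9e de ed c2
  t1: c2 9e ed de
  t2: ed de 9e ed

RES = [0xed, 0xde, 0x9e, 0xed]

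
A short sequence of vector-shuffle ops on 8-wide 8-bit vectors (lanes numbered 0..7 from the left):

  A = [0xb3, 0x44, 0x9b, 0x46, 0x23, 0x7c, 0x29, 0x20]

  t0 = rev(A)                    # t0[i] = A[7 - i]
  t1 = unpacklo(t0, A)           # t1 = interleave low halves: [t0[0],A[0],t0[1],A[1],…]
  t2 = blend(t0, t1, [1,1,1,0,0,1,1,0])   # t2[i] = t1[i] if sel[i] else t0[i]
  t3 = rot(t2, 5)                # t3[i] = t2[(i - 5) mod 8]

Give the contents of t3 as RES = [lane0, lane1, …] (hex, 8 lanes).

RES = [ 0x23  0x46  0x9b  0x23  0xb3  0x20  0xb3  0x29 ]

t0 = [0x20, 0x29, 0x7c, 0x23, 0x46, 0x9b, 0x44, 0xb3]
t1 = [0x20, 0xb3, 0x29, 0x44, 0x7c, 0x9b, 0x23, 0x46]
t2 = [0x20, 0xb3, 0x29, 0x23, 0x46, 0x9b, 0x23, 0xb3]
t3 = [0x23, 0x46, 0x9b, 0x23, 0xb3, 0x20, 0xb3, 0x29]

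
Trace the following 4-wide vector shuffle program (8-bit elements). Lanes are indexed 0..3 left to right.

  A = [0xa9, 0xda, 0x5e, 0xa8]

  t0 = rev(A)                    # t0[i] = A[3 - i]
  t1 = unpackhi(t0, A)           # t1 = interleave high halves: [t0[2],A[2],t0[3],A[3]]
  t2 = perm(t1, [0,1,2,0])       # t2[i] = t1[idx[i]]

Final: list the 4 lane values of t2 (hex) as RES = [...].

RES = [ 0xda  0x5e  0xa9  0xda ]

t0 = [0xa8, 0x5e, 0xda, 0xa9]
t1 = [0xda, 0x5e, 0xa9, 0xa8]
t2 = [0xda, 0x5e, 0xa9, 0xda]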